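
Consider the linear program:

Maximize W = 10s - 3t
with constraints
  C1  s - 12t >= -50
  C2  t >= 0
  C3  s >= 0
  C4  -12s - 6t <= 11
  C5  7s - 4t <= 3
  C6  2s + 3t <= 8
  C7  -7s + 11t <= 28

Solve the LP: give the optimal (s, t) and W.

s = 41/29, t = 50/29, maximum W = 260/29

Vertices and W = 10s - 3t:
  (0, 0) → W = 0
  (3/7, 0) → W = 30/7
  (0, 28/11) → W = -84/11
  (41/29, 50/29) → W = 260/29
  (4/43, 112/43) → W = -296/43

The optimum lies where 7s - 4t = 3 and 2s + 3t = 8.
Solving simultaneously gives s = 41/29, t = 50/29.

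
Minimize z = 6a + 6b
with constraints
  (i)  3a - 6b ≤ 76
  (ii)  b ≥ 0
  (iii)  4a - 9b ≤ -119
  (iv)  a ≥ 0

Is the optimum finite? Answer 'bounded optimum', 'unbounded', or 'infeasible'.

bounded optimum

Corner points and z = 6a + 6b:
  (466, 661/3) → z = 4118
  (0, 119/9) → z = 238/3
The feasible region has finitely many vertices and no improving ray; the minimum is 238/3 at (0, 119/9).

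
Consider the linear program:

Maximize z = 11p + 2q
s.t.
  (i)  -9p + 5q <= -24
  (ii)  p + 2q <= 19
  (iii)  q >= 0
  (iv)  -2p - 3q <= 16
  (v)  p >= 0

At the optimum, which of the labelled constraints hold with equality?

Corner points and z = 11p + 2q:
  (143/23, 147/23) → z = 1867/23
  (8/3, 0) → z = 88/3
  (19, 0) → z = 209

The maximum is at (19, 0). Substituting into each constraint, equality holds for (ii) and (iii); the remaining constraints have slack.

(ii) and (iii)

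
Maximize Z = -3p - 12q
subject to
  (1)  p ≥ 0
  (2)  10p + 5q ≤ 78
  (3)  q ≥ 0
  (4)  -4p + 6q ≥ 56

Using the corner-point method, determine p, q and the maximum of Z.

p = 0, q = 28/3, maximum Z = -112

Vertices and Z = -3p - 12q:
  (0, 78/5) → Z = -936/5
  (0, 28/3) → Z = -112
  (47/20, 109/10) → Z = -2757/20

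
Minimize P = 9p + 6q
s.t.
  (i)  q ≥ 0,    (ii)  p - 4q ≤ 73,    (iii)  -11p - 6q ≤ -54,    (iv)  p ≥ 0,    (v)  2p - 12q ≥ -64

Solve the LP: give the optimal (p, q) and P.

Vertices and P = 9p + 6q:
  (73, 0) → P = 657
  (54/11, 0) → P = 486/11
  (283, 105/2) → P = 2862
  (11/6, 203/36) → P = 151/3

At the optimal vertex, q = 0 and -11p - 6q = -54.
Solving simultaneously gives p = 54/11, q = 0.

p = 54/11, q = 0, minimum P = 486/11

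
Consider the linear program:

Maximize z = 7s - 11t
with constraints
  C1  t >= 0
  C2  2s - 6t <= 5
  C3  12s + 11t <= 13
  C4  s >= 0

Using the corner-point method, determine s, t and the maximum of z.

Corner points and z = 7s - 11t:
  (13/12, 0) → z = 91/12
  (0, 0) → z = 0
  (0, 13/11) → z = -13

s = 13/12, t = 0, maximum z = 91/12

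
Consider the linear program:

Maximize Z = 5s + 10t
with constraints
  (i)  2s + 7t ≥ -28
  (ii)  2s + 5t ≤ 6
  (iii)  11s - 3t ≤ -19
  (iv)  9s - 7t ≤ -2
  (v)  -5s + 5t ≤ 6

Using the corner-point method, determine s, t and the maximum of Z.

s = -77/40, t = -29/40, maximum Z = -135/8

Corner points and Z = 5s + 10t:
  (-30/11, -248/77) → Z = -3530/77
  (-182/45, -128/45) → Z = -146/3
  (-127/50, -149/50) → Z = -85/2
  (-77/40, -29/40) → Z = -135/8

At the optimal vertex, 11s - 3t = -19 and -5s + 5t = 6.
Solving simultaneously gives s = -77/40, t = -29/40.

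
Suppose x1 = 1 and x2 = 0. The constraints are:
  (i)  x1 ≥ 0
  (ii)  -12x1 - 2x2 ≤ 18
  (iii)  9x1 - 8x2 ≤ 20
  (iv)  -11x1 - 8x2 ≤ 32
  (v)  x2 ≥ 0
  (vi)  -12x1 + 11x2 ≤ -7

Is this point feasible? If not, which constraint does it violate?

feasible

(i): 1 ≥ 0 ✓
(ii): -12 ≤ 18 ✓
(iii): 9 ≤ 20 ✓
(iv): -11 ≤ 32 ✓
(v): 0 ≥ 0 ✓
(vi): -12 ≤ -7 ✓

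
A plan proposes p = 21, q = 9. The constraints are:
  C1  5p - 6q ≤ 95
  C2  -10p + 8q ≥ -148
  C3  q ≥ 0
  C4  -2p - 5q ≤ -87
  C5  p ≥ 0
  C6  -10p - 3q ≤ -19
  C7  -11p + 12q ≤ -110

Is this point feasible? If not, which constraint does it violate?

C1: 51 ≤ 95 ✓
C2: -138 ≥ -148 ✓
C3: 9 ≥ 0 ✓
C4: -87 ≤ -87 ✓
C5: 21 ≥ 0 ✓
C6: -237 ≤ -19 ✓
C7: -123 ≤ -110 ✓

feasible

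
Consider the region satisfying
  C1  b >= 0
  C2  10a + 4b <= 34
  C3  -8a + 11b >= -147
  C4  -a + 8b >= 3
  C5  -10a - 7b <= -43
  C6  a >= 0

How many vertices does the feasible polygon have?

Of the 15 pairwise boundary intersections, those satisfying every inequality are:
  (11/5, 3)
  (0, 17/2)
  (0, 43/7)

3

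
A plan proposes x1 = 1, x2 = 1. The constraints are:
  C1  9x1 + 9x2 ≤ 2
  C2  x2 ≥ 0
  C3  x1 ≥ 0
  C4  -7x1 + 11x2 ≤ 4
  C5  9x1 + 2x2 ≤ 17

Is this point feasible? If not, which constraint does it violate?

not feasible — violates C1

Constraint C1: 9x1 + 9x2 = 18, which is not ≤ 2. All other constraints are satisfied.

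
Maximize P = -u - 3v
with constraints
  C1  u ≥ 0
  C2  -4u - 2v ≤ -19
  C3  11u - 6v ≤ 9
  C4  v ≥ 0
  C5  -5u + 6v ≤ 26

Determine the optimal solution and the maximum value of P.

Feasible corners and P = -u - 3v:
  (66/23, 173/46) → P = -651/46
  (31/17, 199/34) → P = -659/34
  (35/6, 331/36) → P = -401/12

The optimum lies where -4u - 2v = -19 and 11u - 6v = 9.
Solving simultaneously gives u = 66/23, v = 173/46.

u = 66/23, v = 173/46, maximum P = -651/46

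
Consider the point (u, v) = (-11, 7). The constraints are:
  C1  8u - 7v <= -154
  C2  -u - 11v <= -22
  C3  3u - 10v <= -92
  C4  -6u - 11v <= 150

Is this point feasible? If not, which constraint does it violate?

not feasible — violates C1

Constraint C1: 8u - 7v = -137, which is not ≤ -154. All other constraints are satisfied.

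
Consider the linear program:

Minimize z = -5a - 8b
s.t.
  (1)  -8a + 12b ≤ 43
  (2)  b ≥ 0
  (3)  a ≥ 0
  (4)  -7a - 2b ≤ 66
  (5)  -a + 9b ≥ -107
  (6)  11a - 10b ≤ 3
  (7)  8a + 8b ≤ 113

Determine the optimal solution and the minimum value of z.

a = 253/40, b = 39/5, minimum z = -3761/40

Corner points and z = -5a - 8b:
  (0, 43/12) → z = -86/3
  (253/40, 39/5) → z = -3761/40
  (0, 0) → z = 0
  (3/11, 0) → z = -15/11
  (577/84, 1219/168) → z = -2587/28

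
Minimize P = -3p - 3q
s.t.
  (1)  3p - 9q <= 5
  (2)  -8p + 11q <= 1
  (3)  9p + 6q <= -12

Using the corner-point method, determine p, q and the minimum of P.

p = -46/49, q = -29/49, minimum P = 225/49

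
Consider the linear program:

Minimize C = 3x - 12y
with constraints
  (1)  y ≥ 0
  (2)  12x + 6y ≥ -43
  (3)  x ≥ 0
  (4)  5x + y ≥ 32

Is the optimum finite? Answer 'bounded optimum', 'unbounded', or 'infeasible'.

unbounded

From the feasible point (32/5, 0), moving in the direction (0, 1) keeps every constraint satisfied while C decreases without bound.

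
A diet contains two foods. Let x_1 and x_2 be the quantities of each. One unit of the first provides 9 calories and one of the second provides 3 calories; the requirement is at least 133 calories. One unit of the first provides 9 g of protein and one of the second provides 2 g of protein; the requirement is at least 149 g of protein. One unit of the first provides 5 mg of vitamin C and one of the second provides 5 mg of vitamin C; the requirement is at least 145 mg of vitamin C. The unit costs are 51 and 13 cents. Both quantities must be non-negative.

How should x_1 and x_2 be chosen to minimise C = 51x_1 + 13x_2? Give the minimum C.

x_1 = 13, x_2 = 16, minimum C = 871

Feasible corners and C = 51x_1 + 13x_2:
  (0, 149/2) → C = 1937/2
  (29, 0) → C = 1479
  (13, 16) → C = 871
The feasible region is unbounded (it extends along (0, 1), (1, 0)), but C strictly increases along every unbounded feasible direction, so there is no improving ray and the minimum is attained at a vertex.

The optimum lies where 9x_1 + 2x_2 = 149 and 5x_1 + 5x_2 = 145.
Solving simultaneously gives x_1 = 13, x_2 = 16.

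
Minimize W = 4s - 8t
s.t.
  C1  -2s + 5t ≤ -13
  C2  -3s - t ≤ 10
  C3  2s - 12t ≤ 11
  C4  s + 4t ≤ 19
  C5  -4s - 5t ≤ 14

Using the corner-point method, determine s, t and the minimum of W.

s = 101/14, t = 2/7, minimum W = 186/7

At the optimal vertex, -2s + 5t = -13 and 2s - 12t = 11.
Solving simultaneously gives s = 101/14, t = 2/7.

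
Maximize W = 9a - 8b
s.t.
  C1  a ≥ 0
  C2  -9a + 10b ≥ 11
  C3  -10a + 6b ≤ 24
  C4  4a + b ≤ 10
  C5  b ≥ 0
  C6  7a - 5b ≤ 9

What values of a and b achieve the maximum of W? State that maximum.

a = 89/49, b = 134/49, maximum W = -271/49

Feasible corners and W = 9a - 8b:
  (0, 11/10) → W = -44/5
  (0, 4) → W = -32
  (89/49, 134/49) → W = -271/49
  (18/17, 98/17) → W = -622/17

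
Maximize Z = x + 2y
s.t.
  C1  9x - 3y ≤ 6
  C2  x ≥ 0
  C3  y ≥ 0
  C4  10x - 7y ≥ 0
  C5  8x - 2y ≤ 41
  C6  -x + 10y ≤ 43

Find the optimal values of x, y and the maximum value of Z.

Feasible corners and Z = x + 2y:
  (2/3, 0) → Z = 2/3
  (14/11, 20/11) → Z = 54/11
  (0, 0) → Z = 0

The optimum lies where 9x - 3y = 6 and 10x - 7y = 0.
Solving simultaneously gives x = 14/11, y = 20/11.

x = 14/11, y = 20/11, maximum Z = 54/11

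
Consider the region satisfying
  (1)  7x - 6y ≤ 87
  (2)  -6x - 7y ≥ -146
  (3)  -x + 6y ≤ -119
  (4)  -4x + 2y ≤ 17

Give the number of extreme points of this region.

Pairwise boundary intersections that survive every other constraint:
  (-16/3, -373/18)
  (-138/5, -467/10)
  (-170/11, -493/22)

3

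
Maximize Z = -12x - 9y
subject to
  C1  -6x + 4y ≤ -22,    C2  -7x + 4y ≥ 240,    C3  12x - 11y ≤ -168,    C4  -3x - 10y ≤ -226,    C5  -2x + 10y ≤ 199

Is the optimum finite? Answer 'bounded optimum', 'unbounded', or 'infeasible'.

infeasible

The boundaries -3x - 10y = -226 and -2x + 10y = 199 meet at (27/5, 1049/50), but that point violates -6x + 4y ≤ -22. Every candidate vertex is excluded by some other constraint, so the feasible region is empty.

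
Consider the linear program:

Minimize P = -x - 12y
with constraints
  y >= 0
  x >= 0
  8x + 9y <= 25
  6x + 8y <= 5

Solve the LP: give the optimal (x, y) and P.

x = 0, y = 5/8, minimum P = -15/2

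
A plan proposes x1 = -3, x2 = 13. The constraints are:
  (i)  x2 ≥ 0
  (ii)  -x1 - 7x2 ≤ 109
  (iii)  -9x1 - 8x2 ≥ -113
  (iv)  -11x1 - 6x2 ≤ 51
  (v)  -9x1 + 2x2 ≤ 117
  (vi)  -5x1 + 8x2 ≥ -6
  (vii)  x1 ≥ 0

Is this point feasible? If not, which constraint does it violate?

Constraint (vii): x1 = -3, which is not ≥ 0. All other constraints are satisfied.

not feasible — violates (vii)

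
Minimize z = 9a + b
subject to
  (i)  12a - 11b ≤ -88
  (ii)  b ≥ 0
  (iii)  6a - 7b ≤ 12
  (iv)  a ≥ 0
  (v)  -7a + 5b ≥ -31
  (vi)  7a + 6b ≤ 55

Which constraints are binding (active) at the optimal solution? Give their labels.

Extreme points and z = 9a + b:
  (0, 8) → z = 8
  (77/149, 1276/149) → z = 1969/149
  (0, 55/6) → z = 55/6

The minimum is at (0, 8). Substituting into each constraint, equality holds for (i) and (iv); the remaining constraints have slack.

(i) and (iv)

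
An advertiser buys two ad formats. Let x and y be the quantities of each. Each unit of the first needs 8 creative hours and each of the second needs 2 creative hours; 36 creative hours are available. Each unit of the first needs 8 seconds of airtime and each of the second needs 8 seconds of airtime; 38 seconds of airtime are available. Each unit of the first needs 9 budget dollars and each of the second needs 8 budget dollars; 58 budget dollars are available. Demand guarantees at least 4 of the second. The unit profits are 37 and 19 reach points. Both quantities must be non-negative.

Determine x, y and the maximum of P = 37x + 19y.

The binding constraints are 8x + 8y = 38 and y = 4.
Solving simultaneously gives x = 3/4, y = 4.

x = 3/4, y = 4, maximum P = 415/4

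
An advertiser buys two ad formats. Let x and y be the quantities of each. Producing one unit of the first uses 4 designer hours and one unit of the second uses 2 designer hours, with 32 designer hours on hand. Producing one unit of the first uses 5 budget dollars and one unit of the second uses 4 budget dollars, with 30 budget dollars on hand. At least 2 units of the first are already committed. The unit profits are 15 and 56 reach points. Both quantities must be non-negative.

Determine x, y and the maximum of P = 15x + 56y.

Extreme points and P = 15x + 56y:
  (6, 0) → P = 90
  (2, 0) → P = 30
  (2, 5) → P = 310

The optimum lies where 5x + 4y = 30 and x = 2.
Solving simultaneously gives x = 2, y = 5.

x = 2, y = 5, maximum P = 310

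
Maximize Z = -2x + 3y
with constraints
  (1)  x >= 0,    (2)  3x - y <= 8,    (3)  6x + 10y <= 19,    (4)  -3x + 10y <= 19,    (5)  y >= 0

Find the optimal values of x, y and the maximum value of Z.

Vertices and Z = -2x + 3y:
  (0, 19/10) → Z = 57/10
  (0, 0) → Z = 0
  (11/4, 1/4) → Z = -19/4
  (8/3, 0) → Z = -16/3

The optimum lies where x = 0 and 6x + 10y = 19.
Solving simultaneously gives x = 0, y = 19/10.

x = 0, y = 19/10, maximum Z = 57/10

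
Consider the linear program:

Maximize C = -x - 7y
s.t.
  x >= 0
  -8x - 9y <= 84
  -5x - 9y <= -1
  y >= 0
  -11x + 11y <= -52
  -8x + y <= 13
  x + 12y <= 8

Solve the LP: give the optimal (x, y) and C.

x = 52/11, y = 0, maximum C = -52/11

Extreme points and C = -x - 7y:
  (52/11, 0) → C = -52/11
  (8, 0) → C = -8
  (712/143, 36/143) → C = -964/143

The binding constraints are y = 0 and -11x + 11y = -52.
Solving simultaneously gives x = 52/11, y = 0.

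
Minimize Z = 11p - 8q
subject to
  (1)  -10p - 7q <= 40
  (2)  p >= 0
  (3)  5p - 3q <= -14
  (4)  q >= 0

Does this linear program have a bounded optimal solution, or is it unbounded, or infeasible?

From the feasible point (0, 14/3), moving in the direction (0, 1) keeps every constraint satisfied while Z decreases without bound.

unbounded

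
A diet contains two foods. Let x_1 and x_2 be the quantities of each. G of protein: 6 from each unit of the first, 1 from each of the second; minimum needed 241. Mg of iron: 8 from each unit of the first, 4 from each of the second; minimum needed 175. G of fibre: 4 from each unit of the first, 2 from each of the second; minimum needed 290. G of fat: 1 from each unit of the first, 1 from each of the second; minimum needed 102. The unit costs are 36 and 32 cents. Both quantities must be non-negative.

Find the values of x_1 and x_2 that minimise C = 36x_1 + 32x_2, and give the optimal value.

Extreme points and C = 36x_1 + 32x_2:
  (0, 241) → C = 7712
  (102, 0) → C = 3672
  (24, 97) → C = 3968
  (43, 59) → C = 3436
The feasible region is unbounded (it extends along (0, 1), (1, 0)), but C strictly increases along every unbounded feasible direction, so there is no improving ray and the minimum is attained at a vertex.

The binding constraints are 4x_1 + 2x_2 = 290 and x_1 + x_2 = 102.
Solving simultaneously gives x_1 = 43, x_2 = 59.

x_1 = 43, x_2 = 59, minimum C = 3436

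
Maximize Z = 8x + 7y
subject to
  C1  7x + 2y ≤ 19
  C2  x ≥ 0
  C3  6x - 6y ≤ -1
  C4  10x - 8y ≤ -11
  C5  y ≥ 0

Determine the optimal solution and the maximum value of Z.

Extreme points and Z = 8x + 7y:
  (0, 19/2) → Z = 133/2
  (65/38, 267/76) → Z = 2909/76
  (0, 11/8) → Z = 77/8

At the optimal vertex, 7x + 2y = 19 and x = 0.
Solving simultaneously gives x = 0, y = 19/2.

x = 0, y = 19/2, maximum Z = 133/2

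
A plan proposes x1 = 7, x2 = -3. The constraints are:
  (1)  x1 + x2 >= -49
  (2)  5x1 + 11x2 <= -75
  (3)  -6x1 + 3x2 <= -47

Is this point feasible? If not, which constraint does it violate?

Constraint (2): 5x1 + 11x2 = 2, which is not ≤ -75. All other constraints are satisfied.

not feasible — violates (2)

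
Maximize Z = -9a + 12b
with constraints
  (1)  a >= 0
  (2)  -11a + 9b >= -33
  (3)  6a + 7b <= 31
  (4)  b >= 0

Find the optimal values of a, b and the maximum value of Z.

Vertices and Z = -9a + 12b:
  (0, 31/7) → Z = 372/7
  (0, 0) → Z = 0
  (510/131, 143/131) → Z = -2874/131
  (3, 0) → Z = -27

a = 0, b = 31/7, maximum Z = 372/7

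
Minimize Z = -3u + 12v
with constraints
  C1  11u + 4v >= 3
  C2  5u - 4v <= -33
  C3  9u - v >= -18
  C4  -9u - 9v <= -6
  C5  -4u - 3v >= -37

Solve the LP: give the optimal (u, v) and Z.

Corner points and Z = -3u + 12v:
  (-39/31, 207/31) → Z = 2601/31
  (49/31, 317/31) → Z = 3657/31
  (-17/31, 405/31) → Z = 4911/31

The optimum lies where 5u - 4v = -33 and 9u - v = -18.
Solving simultaneously gives u = -39/31, v = 207/31.

u = -39/31, v = 207/31, minimum Z = 2601/31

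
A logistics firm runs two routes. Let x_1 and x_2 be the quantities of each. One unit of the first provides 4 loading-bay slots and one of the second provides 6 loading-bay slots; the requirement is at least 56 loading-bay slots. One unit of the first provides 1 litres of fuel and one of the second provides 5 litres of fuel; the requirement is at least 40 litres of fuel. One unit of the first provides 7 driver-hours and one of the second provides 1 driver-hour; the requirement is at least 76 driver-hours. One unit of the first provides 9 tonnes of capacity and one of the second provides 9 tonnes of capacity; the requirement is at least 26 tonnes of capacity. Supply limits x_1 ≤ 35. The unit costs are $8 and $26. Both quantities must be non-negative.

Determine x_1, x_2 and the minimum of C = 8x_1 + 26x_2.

x_1 = 10, x_2 = 6, minimum C = 236

Vertices and C = 8x_1 + 26x_2:
  (0, 76) → C = 1976
  (10, 6) → C = 236
  (35, 1) → C = 306
The feasible region is unbounded (it extends along (0, 1)), but C strictly increases along every unbounded feasible direction, so there is no improving ray and the minimum is attained at a vertex.

The binding constraints are x_1 + 5x_2 = 40 and 7x_1 + x_2 = 76.
Solving simultaneously gives x_1 = 10, x_2 = 6.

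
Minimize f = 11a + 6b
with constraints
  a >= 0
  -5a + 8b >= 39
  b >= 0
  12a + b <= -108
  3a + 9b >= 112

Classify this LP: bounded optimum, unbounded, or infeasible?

infeasible

The boundaries a = 0 and 3a + 9b = 112 meet at (0, 112/9), but that point violates 12a + b ≤ -108. Every candidate vertex is excluded by some other constraint, so the feasible region is empty.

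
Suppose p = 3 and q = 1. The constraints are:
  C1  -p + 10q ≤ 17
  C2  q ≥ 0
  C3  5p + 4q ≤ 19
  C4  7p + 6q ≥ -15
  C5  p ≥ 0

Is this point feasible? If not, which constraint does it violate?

C1: 7 ≤ 17 ✓
C2: 1 ≥ 0 ✓
C3: 19 ≤ 19 ✓
C4: 27 ≥ -15 ✓
C5: 3 ≥ 0 ✓

feasible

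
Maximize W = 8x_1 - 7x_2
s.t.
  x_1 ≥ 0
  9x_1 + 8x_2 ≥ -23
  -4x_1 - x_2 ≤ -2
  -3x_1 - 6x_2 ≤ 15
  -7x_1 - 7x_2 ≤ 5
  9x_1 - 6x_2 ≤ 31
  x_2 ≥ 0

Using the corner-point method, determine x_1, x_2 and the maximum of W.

x_1 = 31/9, x_2 = 0, maximum W = 248/9

Corner points and W = 8x_1 - 7x_2:
  (0, 2) → W = -14
  (1/2, 0) → W = 4
  (31/9, 0) → W = 248/9
The feasible region is unbounded (it extends along (0, 1), (2, 3)), but W strictly decreases along every unbounded feasible direction, so there is no improving ray and the maximum is attained at a vertex.

At the optimal vertex, 9x_1 - 6x_2 = 31 and x_2 = 0.
Solving simultaneously gives x_1 = 31/9, x_2 = 0.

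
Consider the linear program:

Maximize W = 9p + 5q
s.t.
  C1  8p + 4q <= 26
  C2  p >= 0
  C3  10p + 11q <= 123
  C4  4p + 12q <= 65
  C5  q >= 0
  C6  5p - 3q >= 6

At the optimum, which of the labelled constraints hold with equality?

C1 and C6

Corner points and W = 9p + 5q:
  (13/4, 0) → W = 117/4
  (51/22, 41/22) → W = 332/11
  (6/5, 0) → W = 54/5

The maximum is at (51/22, 41/22). Substituting into each constraint, equality holds for C1 and C6; the remaining constraints have slack.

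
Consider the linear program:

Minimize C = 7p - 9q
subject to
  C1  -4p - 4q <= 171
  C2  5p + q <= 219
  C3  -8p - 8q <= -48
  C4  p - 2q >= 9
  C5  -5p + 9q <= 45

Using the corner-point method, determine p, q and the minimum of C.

p = 7, q = -1, minimum C = 58

Corner points and C = 7p - 9q:
  (213/4, -189/4) → C = 798
  (447/11, 174/11) → C = 1563/11
  (7, -1) → C = 58

The binding constraints are -8p - 8q = -48 and p - 2q = 9.
Solving simultaneously gives p = 7, q = -1.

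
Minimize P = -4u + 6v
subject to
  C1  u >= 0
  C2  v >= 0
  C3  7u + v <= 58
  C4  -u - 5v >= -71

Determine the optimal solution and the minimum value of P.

u = 58/7, v = 0, minimum P = -232/7

Vertices and P = -4u + 6v:
  (0, 0) → P = 0
  (0, 71/5) → P = 426/5
  (58/7, 0) → P = -232/7
  (219/34, 439/34) → P = 879/17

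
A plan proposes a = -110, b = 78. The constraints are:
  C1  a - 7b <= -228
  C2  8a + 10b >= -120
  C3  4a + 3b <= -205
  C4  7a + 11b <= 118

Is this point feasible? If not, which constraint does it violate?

C1: -656 ≤ -228 ✓
C2: -100 ≥ -120 ✓
C3: -206 ≤ -205 ✓
C4: 88 ≤ 118 ✓

feasible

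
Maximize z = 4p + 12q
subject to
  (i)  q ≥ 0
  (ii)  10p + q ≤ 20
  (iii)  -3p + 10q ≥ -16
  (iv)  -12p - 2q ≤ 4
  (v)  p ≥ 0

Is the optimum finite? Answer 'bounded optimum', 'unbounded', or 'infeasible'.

bounded optimum

Feasible corners and z = 4p + 12q:
  (2, 0) → z = 8
  (0, 0) → z = 0
  (0, 20) → z = 240
The feasible region has finitely many vertices and no improving ray; the maximum is 240 at (0, 20).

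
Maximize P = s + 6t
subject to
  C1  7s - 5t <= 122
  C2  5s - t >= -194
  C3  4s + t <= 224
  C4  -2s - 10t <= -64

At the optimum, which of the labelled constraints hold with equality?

C2 and C3

Extreme points and P = s + 6t:
  (46, 40) → P = 286
  (77/4, 51/20) → P = 691/20
  (10/3, 632/3) → P = 3802/3
  (-469/13, 177/13) → P = 593/13

The maximum is at (10/3, 632/3). Substituting into each constraint, equality holds for C2 and C3; the remaining constraints have slack.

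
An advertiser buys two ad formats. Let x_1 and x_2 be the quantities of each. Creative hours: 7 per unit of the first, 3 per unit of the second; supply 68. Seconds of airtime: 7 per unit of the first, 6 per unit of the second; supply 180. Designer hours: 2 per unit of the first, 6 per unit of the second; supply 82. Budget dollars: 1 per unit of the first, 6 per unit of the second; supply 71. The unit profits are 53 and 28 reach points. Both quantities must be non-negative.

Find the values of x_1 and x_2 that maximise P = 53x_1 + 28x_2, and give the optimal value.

x_1 = 5, x_2 = 11, maximum P = 573

Feasible corners and P = 53x_1 + 28x_2:
  (0, 0) → P = 0
  (0, 71/6) → P = 994/3
  (68/7, 0) → P = 3604/7
  (5, 11) → P = 573

The binding constraints are 7x_1 + 3x_2 = 68 and x_1 + 6x_2 = 71.
Solving simultaneously gives x_1 = 5, x_2 = 11.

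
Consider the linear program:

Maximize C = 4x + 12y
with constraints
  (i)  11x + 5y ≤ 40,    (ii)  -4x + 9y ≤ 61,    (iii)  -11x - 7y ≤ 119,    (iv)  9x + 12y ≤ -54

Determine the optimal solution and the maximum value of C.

x = -406/43, y = 111/43, maximum C = -292/43

Feasible corners and C = 4x + 12y:
  (875/22, -159/2) → C = -8744/11
  (250/29, -318/29) → C = -2816/29
  (-1498/127, 195/127) → C = -3652/127
  (-406/43, 111/43) → C = -292/43

The binding constraints are -4x + 9y = 61 and 9x + 12y = -54.
Solving simultaneously gives x = -406/43, y = 111/43.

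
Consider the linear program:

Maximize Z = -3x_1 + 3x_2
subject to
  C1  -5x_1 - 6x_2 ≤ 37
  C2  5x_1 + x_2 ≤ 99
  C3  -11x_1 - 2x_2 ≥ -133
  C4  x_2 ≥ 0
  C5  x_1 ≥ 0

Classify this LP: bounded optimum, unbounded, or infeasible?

bounded optimum

Corner points and Z = -3x_1 + 3x_2:
  (133/11, 0) → Z = -399/11
  (0, 133/2) → Z = 399/2
  (0, 0) → Z = 0
The feasible region has finitely many vertices and no improving ray; the maximum is 399/2 at (0, 133/2).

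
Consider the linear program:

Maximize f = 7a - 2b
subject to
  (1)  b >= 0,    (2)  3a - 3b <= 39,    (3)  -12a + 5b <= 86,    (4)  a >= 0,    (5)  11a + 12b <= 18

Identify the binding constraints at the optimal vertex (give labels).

Vertices and f = 7a - 2b:
  (0, 0) → f = 0
  (18/11, 0) → f = 126/11
  (0, 3/2) → f = -3

The maximum is at (18/11, 0). Substituting into each constraint, equality holds for (1) and (5); the remaining constraints have slack.

(1) and (5)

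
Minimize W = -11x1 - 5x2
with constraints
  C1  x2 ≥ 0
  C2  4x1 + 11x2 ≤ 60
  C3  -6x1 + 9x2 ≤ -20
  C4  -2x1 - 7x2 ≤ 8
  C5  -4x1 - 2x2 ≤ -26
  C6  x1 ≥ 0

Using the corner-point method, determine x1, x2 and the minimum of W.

The optimum lies where x2 = 0 and 4x1 + 11x2 = 60.
Solving simultaneously gives x1 = 15, x2 = 0.

x1 = 15, x2 = 0, minimum W = -165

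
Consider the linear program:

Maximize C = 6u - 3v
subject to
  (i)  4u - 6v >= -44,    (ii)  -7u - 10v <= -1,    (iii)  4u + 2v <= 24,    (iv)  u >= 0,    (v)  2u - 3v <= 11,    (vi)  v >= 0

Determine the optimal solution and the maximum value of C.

Vertices and C = 6u - 3v:
  (7/4, 17/2) → C = -15
  (0, 22/3) → C = -22
  (0, 1/10) → C = -3/10
  (1/7, 0) → C = 6/7
  (47/8, 1/4) → C = 69/2
  (11/2, 0) → C = 33

The binding constraints are 4u + 2v = 24 and 2u - 3v = 11.
Solving simultaneously gives u = 47/8, v = 1/4.

u = 47/8, v = 1/4, maximum C = 69/2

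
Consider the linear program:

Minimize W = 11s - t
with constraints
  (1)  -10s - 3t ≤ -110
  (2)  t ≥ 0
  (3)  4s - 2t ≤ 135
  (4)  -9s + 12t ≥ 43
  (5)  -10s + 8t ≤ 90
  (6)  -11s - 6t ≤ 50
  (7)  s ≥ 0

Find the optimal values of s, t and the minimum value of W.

The binding constraints are -10s - 3t = -110 and -10s + 8t = 90.
Solving simultaneously gives s = 61/11, t = 200/11.

s = 61/11, t = 200/11, minimum W = 471/11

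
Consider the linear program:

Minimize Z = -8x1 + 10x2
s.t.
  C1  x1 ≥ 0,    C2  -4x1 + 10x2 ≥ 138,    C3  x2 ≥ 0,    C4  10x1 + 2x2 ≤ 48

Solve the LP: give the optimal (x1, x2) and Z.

x1 = 17/9, x2 = 131/9, minimum Z = 1174/9

Extreme points and Z = -8x1 + 10x2:
  (0, 69/5) → Z = 138
  (0, 24) → Z = 240
  (17/9, 131/9) → Z = 1174/9

The optimum lies where -4x1 + 10x2 = 138 and 10x1 + 2x2 = 48.
Solving simultaneously gives x1 = 17/9, x2 = 131/9.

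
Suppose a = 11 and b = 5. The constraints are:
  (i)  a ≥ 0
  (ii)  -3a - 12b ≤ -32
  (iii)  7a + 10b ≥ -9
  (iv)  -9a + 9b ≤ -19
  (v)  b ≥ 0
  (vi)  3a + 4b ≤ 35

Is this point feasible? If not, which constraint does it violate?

not feasible — violates (vi)

Constraint (vi): 3a + 4b = 53, which is not ≤ 35. All other constraints are satisfied.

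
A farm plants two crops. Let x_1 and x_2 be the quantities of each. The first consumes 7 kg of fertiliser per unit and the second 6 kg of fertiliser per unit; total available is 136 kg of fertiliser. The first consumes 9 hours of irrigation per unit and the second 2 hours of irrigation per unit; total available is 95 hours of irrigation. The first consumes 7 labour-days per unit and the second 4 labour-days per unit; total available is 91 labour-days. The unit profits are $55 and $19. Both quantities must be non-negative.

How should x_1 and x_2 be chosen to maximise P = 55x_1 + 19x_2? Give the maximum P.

At the optimal vertex, 9x_1 + 2x_2 = 95 and 7x_1 + 4x_2 = 91.
Solving simultaneously gives x_1 = 9, x_2 = 7.

x_1 = 9, x_2 = 7, maximum P = 628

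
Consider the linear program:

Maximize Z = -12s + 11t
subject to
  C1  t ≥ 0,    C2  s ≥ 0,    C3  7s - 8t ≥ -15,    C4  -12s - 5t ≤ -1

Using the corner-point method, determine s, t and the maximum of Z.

s = 0, t = 15/8, maximum Z = 165/8

The feasible region is unbounded (it extends along (8, 7), (1, 0)), but Z strictly decreases along every unbounded feasible direction, so there is no improving ray and the maximum is attained at a vertex.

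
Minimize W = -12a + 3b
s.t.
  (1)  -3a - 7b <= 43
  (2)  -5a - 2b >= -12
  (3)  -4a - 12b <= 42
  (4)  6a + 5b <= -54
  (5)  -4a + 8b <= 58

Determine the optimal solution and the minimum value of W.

a = -219/26, b = -9/13, minimum W = 99

The binding constraints are -4a - 12b = 42 and 6a + 5b = -54.
Solving simultaneously gives a = -219/26, b = -9/13.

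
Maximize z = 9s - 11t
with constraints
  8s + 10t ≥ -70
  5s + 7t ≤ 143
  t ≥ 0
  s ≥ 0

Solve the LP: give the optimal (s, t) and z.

s = 143/5, t = 0, maximum z = 1287/5

Vertices and z = 9s - 11t:
  (143/5, 0) → z = 1287/5
  (0, 143/7) → z = -1573/7
  (0, 0) → z = 0

The binding constraints are 5s + 7t = 143 and t = 0.
Solving simultaneously gives s = 143/5, t = 0.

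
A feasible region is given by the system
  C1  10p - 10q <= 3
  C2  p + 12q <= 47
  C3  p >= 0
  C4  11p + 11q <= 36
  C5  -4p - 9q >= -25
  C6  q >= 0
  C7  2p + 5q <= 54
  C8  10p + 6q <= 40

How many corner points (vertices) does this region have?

Intersecting each pair of boundary lines and keeping only the points that satisfy every inequality leaves:
  (393/220, 327/220)
  (3/10, 0)
  (0, 25/9)
  (0, 0)
  (49/55, 131/55)

5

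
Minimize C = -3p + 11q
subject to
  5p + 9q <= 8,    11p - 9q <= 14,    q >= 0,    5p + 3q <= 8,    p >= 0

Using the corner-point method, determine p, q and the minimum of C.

Extreme points and C = -3p + 11q:
  (11/8, 1/8) → C = -11/4
  (0, 8/9) → C = 88/9
  (14/11, 0) → C = -42/11
  (0, 0) → C = 0

The optimum lies where 11p - 9q = 14 and q = 0.
Solving simultaneously gives p = 14/11, q = 0.

p = 14/11, q = 0, minimum C = -42/11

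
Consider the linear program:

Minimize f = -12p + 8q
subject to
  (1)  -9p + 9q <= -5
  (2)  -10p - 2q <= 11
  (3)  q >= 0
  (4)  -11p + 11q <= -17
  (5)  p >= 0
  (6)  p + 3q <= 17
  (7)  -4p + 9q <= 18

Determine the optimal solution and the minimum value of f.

p = 17, q = 0, minimum f = -204

Corner points and f = -12p + 8q:
  (17/11, 0) → f = -204/11
  (17, 0) → f = -204
  (119/22, 85/22) → f = -34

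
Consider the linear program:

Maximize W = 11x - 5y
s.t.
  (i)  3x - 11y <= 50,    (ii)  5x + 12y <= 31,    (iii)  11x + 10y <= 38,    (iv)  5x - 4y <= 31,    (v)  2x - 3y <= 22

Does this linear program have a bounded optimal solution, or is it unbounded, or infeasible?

bounded optimum

Corner points and W = 11x - 5y:
  (141/43, -157/43) → W = 2336/43
  (73/41, 151/82) → W = 851/82
  (231/47, -151/94) → W = 5837/94
The feasible region has finitely many vertices and no improving ray; the maximum is 5837/94 at (231/47, -151/94).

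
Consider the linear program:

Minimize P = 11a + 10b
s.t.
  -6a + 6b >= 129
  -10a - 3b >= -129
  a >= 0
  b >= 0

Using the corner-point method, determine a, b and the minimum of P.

a = 0, b = 43/2, minimum P = 215

Extreme points and P = 11a + 10b:
  (129/26, 344/13) → P = 8299/26
  (0, 43/2) → P = 215
  (0, 43) → P = 430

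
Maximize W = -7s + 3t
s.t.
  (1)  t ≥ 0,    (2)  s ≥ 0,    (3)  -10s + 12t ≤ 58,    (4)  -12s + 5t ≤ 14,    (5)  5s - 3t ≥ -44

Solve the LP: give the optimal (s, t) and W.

The feasible region is unbounded (it extends along (6, 5), (1, 0)), but W strictly decreases along every unbounded feasible direction, so there is no improving ray and the maximum is attained at a vertex.

The binding constraints are -10s + 12t = 58 and -12s + 5t = 14.
Solving simultaneously gives s = 61/47, t = 278/47.

s = 61/47, t = 278/47, maximum W = 407/47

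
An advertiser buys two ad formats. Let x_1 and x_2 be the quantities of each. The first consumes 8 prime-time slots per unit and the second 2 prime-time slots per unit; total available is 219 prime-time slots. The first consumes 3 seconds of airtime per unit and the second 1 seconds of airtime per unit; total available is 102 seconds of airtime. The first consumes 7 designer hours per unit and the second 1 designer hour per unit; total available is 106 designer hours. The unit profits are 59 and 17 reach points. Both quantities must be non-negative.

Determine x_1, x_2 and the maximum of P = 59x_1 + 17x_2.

x_1 = 1, x_2 = 99, maximum P = 1742

Corner points and P = 59x_1 + 17x_2:
  (0, 0) → P = 0
  (0, 102) → P = 1734
  (106/7, 0) → P = 6254/7
  (1, 99) → P = 1742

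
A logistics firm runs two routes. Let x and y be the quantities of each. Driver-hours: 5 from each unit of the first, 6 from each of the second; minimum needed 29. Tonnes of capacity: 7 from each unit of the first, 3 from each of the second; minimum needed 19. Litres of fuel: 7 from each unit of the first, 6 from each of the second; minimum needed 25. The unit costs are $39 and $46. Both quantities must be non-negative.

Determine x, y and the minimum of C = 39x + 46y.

x = 1, y = 4, minimum C = 223

Corner points and C = 39x + 46y:
  (0, 19/3) → C = 874/3
  (29/5, 0) → C = 1131/5
  (1, 4) → C = 223
The feasible region is unbounded (it extends along (0, 1), (1, 0)), but C strictly increases along every unbounded feasible direction, so there is no improving ray and the minimum is attained at a vertex.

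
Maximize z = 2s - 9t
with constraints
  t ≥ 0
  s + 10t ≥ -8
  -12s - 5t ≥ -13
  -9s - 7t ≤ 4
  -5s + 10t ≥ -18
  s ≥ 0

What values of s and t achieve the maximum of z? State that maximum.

s = 13/12, t = 0, maximum z = 13/6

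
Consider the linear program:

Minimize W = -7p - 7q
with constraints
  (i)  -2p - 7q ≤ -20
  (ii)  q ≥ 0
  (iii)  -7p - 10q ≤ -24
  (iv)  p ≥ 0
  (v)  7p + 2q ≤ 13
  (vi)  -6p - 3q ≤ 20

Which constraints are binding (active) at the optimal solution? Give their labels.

Vertices and W = -7p - 7q:
  (0, 20/7) → W = -20
  (17/15, 38/15) → W = -77/3
  (0, 13/2) → W = -91/2

The minimum is at (0, 13/2). Substituting into each constraint, equality holds for (iv) and (v); the remaining constraints have slack.

(iv) and (v)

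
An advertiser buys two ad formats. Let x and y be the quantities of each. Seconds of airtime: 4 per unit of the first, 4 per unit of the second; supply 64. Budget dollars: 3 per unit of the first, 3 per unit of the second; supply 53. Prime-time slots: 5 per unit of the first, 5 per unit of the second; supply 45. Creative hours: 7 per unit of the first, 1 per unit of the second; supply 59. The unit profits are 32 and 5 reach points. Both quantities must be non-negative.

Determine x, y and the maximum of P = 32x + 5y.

x = 25/3, y = 2/3, maximum P = 270

Vertices and P = 32x + 5y:
  (0, 0) → P = 0
  (0, 9) → P = 45
  (59/7, 0) → P = 1888/7
  (25/3, 2/3) → P = 270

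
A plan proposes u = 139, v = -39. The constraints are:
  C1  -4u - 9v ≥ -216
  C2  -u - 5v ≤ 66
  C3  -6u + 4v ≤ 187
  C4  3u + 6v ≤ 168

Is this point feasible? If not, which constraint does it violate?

not feasible — violates C4

Constraint C4: 3u + 6v = 183, which is not ≤ 168. All other constraints are satisfied.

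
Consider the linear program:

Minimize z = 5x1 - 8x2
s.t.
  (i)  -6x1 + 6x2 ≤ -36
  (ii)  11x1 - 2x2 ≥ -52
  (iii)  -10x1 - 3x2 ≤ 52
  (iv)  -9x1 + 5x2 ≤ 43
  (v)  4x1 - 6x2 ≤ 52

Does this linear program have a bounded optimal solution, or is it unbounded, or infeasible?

unbounded

From the feasible point (-34/13, -112/13), moving in the direction (6, 4) keeps every constraint satisfied while z decreases without bound.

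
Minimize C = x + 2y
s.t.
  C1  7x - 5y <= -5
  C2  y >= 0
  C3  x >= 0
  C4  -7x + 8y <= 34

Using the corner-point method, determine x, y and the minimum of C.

Corner points and C = x + 2y:
  (0, 1) → C = 2
  (130/21, 29/3) → C = 536/21
  (0, 17/4) → C = 17/2

The binding constraints are 7x - 5y = -5 and x = 0.
Solving simultaneously gives x = 0, y = 1.

x = 0, y = 1, minimum C = 2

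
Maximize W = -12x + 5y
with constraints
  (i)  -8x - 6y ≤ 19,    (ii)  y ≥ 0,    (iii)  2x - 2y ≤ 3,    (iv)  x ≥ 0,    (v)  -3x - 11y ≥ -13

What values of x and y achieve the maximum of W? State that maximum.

x = 0, y = 13/11, maximum W = 65/11

Corner points and W = -12x + 5y:
  (3/2, 0) → W = -18
  (0, 0) → W = 0
  (59/28, 17/28) → W = -89/4
  (0, 13/11) → W = 65/11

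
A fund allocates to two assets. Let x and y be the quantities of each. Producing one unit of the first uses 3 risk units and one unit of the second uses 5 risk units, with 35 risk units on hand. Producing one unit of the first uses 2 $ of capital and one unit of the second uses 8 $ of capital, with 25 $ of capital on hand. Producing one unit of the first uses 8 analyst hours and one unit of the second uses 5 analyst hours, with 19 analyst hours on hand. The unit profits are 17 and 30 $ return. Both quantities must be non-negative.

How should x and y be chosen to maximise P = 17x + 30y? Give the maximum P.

x = 1/2, y = 3, maximum P = 197/2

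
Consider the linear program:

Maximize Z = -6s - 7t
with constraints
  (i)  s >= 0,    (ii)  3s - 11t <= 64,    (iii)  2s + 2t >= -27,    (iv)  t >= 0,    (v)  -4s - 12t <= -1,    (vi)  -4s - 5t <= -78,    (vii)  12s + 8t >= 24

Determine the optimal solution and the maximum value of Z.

s = 0, t = 78/5, maximum Z = -546/5

Extreme points and Z = -6s - 7t:
  (0, 78/5) → Z = -546/5
  (64/3, 0) → Z = -128
  (39/2, 0) → Z = -117
The feasible region is unbounded (it extends along (0, 1), (11, 3)), but Z strictly decreases along every unbounded feasible direction, so there is no improving ray and the maximum is attained at a vertex.

The binding constraints are s = 0 and -4s - 5t = -78.
Solving simultaneously gives s = 0, t = 78/5.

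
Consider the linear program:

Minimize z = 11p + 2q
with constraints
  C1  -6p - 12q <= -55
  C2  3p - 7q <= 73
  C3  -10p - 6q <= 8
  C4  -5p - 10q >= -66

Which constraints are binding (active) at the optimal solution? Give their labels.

Corner points and z = 11p + 2q:
  (97/6, -7/2) → z = 1025/6
  (-71/14, 299/42) → z = -1745/42
  (1192/65, -167/65) → z = 12778/65
  (-34/5, 10) → z = -274/5

The minimum is at (-34/5, 10). Substituting into each constraint, equality holds for C3 and C4; the remaining constraints have slack.

C3 and C4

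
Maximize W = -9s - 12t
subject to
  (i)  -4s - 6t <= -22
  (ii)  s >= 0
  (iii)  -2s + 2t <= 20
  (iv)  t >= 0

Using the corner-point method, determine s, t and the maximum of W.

Extreme points and W = -9s - 12t:
  (0, 11/3) → W = -44
  (11/2, 0) → W = -99/2
  (0, 10) → W = -120
The feasible region is unbounded (it extends along (1, 1), (1, 0)), but W strictly decreases along every unbounded feasible direction, so there is no improving ray and the maximum is attained at a vertex.

s = 0, t = 11/3, maximum W = -44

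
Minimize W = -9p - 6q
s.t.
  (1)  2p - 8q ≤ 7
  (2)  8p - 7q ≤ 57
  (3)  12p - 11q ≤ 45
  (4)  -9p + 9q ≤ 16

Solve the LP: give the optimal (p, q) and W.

Vertices and W = -9p - 6q:
  (283/74, 3/37) → W = -2583/74
  (-191/54, -95/54) → W = 763/18
  (581/9, 199/3) → W = -979

p = 581/9, q = 199/3, minimum W = -979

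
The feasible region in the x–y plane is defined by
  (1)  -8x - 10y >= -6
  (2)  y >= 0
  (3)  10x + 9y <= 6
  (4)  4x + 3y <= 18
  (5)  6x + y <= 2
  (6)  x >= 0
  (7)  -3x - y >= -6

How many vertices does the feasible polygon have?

5

Intersecting each pair of boundary lines and keeping only the points that satisfy every inequality leaves:
  (3/14, 3/7)
  (0, 3/5)
  (1/3, 0)
  (0, 0)
  (3/11, 4/11)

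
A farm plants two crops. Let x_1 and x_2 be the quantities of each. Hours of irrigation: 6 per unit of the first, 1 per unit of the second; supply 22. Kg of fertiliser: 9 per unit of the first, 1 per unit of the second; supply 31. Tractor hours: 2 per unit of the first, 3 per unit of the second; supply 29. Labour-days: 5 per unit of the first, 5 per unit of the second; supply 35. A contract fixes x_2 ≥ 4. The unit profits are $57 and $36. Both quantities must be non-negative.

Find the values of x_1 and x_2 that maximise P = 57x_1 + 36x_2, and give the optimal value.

Extreme points and P = 57x_1 + 36x_2:
  (0, 7) → P = 252
  (0, 4) → P = 144
  (3, 4) → P = 315

At the optimal vertex, 6x_1 + x_2 = 22 and 9x_1 + x_2 = 31.
Solving simultaneously gives x_1 = 3, x_2 = 4.

x_1 = 3, x_2 = 4, maximum P = 315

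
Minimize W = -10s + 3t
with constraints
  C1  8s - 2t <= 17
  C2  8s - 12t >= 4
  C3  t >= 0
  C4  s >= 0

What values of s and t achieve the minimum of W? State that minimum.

Corner points and W = -10s + 3t:
  (49/20, 13/10) → W = -103/5
  (17/8, 0) → W = -85/4
  (1/2, 0) → W = -5

s = 17/8, t = 0, minimum W = -85/4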